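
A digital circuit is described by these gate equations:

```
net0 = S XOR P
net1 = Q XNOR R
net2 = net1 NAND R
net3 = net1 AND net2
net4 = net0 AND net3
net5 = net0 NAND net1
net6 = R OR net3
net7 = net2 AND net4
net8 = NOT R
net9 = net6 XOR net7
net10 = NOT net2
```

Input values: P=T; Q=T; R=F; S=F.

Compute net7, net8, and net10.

net7 = F; net8 = T; net10 = F

net0 = S XOR P = F XOR T = T
net1 = Q XNOR R = T XNOR F = F
net2 = net1 NAND R = F NAND F = T
net3 = net1 AND net2 = F AND T = F
net4 = net0 AND net3 = T AND F = F
net7 = net2 AND net4 = T AND F = F
net8 = NOT R = NOT F = T
net10 = NOT net2 = NOT T = F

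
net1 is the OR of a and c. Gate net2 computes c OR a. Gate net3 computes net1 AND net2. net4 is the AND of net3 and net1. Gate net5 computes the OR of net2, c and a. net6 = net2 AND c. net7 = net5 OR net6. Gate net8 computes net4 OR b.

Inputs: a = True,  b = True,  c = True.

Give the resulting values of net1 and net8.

net1 = True, net8 = True

net1 = a OR c = True OR True = True
net2 = c OR a = True OR True = True
net3 = net1 AND net2 = True AND True = True
net4 = net3 AND net1 = True AND True = True
net8 = net4 OR b = True OR True = True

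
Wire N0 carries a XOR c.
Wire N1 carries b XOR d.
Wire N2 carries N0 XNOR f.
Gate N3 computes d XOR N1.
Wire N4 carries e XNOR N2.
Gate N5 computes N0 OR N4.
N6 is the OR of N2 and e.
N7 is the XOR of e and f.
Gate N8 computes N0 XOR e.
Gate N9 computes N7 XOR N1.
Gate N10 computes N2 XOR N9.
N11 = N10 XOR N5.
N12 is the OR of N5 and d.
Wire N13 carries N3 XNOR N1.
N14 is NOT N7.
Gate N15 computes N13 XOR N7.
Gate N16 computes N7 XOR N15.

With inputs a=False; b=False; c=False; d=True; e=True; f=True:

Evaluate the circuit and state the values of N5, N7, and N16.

N0 = a XOR c = False XOR False = False
N1 = b XOR d = False XOR True = True
N2 = N0 XNOR f = False XNOR True = False
N3 = d XOR N1 = True XOR True = False
N4 = e XNOR N2 = True XNOR False = False
N5 = N0 OR N4 = False OR False = False
N7 = e XOR f = True XOR True = False
N13 = N3 XNOR N1 = False XNOR True = False
N15 = N13 XOR N7 = False XOR False = False
N16 = N7 XOR N15 = False XOR False = False

N5 = False, N7 = False, N16 = False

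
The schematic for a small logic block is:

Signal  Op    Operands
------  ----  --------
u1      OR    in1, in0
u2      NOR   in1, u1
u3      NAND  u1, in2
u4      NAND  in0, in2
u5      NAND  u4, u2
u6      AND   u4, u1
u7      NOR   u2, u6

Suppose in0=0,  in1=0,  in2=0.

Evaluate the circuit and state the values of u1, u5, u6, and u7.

u1 = 0, u5 = 0, u6 = 0, u7 = 0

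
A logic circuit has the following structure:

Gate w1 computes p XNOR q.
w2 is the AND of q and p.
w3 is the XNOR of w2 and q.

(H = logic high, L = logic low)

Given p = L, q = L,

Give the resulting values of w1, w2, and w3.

w1 = p XNOR q = L XNOR L = H
w2 = q AND p = L AND L = L
w3 = w2 XNOR q = L XNOR L = H

w1 = H  w2 = L  w3 = H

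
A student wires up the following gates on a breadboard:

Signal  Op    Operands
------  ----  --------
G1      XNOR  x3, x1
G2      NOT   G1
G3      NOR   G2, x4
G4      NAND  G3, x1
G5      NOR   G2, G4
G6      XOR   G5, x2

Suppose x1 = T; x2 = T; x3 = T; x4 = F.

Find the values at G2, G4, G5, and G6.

G2 = F, G4 = F, G5 = T, G6 = F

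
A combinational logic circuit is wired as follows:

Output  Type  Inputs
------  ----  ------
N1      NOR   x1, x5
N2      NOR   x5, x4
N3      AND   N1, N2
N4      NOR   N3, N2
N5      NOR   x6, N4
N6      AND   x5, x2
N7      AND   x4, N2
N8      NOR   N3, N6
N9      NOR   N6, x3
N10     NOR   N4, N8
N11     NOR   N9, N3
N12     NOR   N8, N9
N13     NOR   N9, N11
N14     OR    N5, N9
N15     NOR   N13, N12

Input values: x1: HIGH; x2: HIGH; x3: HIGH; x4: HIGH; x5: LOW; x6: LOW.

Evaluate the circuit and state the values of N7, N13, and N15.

N7 = LOW  N13 = LOW  N15 = HIGH

N1 = x1 NOR x5 = HIGH NOR LOW = LOW
N2 = x5 NOR x4 = LOW NOR HIGH = LOW
N3 = N1 AND N2 = LOW AND LOW = LOW
N6 = x5 AND x2 = LOW AND HIGH = LOW
N7 = x4 AND N2 = HIGH AND LOW = LOW
N8 = N3 NOR N6 = LOW NOR LOW = HIGH
N9 = N6 NOR x3 = LOW NOR HIGH = LOW
N11 = N9 NOR N3 = LOW NOR LOW = HIGH
N12 = N8 NOR N9 = HIGH NOR LOW = LOW
N13 = N9 NOR N11 = LOW NOR HIGH = LOW
N15 = N13 NOR N12 = LOW NOR LOW = HIGH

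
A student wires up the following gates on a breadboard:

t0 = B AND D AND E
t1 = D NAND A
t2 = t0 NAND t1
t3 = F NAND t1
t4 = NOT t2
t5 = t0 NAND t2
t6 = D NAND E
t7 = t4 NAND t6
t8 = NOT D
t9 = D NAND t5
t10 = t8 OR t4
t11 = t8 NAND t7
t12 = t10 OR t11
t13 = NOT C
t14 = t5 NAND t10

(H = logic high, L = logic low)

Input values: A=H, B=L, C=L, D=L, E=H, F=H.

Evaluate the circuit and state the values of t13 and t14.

t13 = H, t14 = L

t0 = B AND D AND E = L AND L AND H = L
t1 = D NAND A = L NAND H = H
t2 = t0 NAND t1 = L NAND H = H
t4 = NOT t2 = NOT H = L
t5 = t0 NAND t2 = L NAND H = H
t8 = NOT D = NOT L = H
t10 = t8 OR t4 = H OR L = H
t13 = NOT C = NOT L = H
t14 = t5 NAND t10 = H NAND H = L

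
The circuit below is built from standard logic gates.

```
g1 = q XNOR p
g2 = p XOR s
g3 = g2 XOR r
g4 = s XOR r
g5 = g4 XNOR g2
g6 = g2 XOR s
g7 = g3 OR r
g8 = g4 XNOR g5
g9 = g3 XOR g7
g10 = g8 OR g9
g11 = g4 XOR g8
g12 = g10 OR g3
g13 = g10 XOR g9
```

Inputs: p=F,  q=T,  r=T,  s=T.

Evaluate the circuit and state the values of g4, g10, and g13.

g2 = p XOR s = F XOR T = T
g3 = g2 XOR r = T XOR T = F
g4 = s XOR r = T XOR T = F
g5 = g4 XNOR g2 = F XNOR T = F
g7 = g3 OR r = F OR T = T
g8 = g4 XNOR g5 = F XNOR F = T
g9 = g3 XOR g7 = F XOR T = T
g10 = g8 OR g9 = T OR T = T
g13 = g10 XOR g9 = T XOR T = F

g4 = F; g10 = T; g13 = F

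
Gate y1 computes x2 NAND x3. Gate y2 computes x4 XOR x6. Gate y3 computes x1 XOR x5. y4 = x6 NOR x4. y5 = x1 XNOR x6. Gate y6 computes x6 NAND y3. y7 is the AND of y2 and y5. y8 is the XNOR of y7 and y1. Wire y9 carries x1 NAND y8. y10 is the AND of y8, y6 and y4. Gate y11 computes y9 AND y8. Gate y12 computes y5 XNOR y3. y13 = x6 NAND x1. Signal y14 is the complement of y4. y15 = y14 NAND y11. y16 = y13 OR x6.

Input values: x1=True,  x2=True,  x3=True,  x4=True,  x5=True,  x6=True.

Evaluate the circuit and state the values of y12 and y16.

y3 = x1 XOR x5 = True XOR True = False
y5 = x1 XNOR x6 = True XNOR True = True
y12 = y5 XNOR y3 = True XNOR False = False
y13 = x6 NAND x1 = True NAND True = False
y16 = y13 OR x6 = False OR True = True

y12 = False, y16 = True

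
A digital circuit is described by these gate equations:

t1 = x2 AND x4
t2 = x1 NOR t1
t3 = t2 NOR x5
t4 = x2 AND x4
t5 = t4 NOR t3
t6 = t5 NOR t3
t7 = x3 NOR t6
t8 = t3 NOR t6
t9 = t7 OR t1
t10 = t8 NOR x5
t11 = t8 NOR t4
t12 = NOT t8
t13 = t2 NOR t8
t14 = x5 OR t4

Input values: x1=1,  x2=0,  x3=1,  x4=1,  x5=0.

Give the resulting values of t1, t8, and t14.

t1 = 0, t8 = 0, t14 = 0

t1 = x2 AND x4 = 0 AND 1 = 0
t2 = x1 NOR t1 = 1 NOR 0 = 0
t3 = t2 NOR x5 = 0 NOR 0 = 1
t4 = x2 AND x4 = 0 AND 1 = 0
t5 = t4 NOR t3 = 0 NOR 1 = 0
t6 = t5 NOR t3 = 0 NOR 1 = 0
t8 = t3 NOR t6 = 1 NOR 0 = 0
t14 = x5 OR t4 = 0 OR 0 = 0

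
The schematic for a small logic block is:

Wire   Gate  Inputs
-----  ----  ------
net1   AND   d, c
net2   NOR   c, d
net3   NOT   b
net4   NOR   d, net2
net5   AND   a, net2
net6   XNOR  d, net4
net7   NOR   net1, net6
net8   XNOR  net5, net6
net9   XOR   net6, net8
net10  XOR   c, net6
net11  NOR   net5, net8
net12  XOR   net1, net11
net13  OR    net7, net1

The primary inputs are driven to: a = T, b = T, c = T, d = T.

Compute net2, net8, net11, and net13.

net1 = d AND c = T AND T = T
net2 = c NOR d = T NOR T = F
net4 = d NOR net2 = T NOR F = F
net5 = a AND net2 = T AND F = F
net6 = d XNOR net4 = T XNOR F = F
net7 = net1 NOR net6 = T NOR F = F
net8 = net5 XNOR net6 = F XNOR F = T
net11 = net5 NOR net8 = F NOR T = F
net13 = net7 OR net1 = F OR T = T

net2 = F; net8 = T; net11 = F; net13 = T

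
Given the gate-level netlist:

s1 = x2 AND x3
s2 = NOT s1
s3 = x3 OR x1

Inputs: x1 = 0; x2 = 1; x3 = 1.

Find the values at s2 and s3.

s2 = 0, s3 = 1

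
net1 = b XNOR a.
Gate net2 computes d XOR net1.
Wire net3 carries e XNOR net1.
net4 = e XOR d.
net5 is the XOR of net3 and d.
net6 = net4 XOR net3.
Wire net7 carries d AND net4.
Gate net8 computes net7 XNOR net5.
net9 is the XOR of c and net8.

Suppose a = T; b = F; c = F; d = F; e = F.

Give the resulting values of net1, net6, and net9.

net1 = F, net6 = T, net9 = F

net1 = b XNOR a = F XNOR T = F
net3 = e XNOR net1 = F XNOR F = T
net4 = e XOR d = F XOR F = F
net5 = net3 XOR d = T XOR F = T
net6 = net4 XOR net3 = F XOR T = T
net7 = d AND net4 = F AND F = F
net8 = net7 XNOR net5 = F XNOR T = F
net9 = c XOR net8 = F XOR F = F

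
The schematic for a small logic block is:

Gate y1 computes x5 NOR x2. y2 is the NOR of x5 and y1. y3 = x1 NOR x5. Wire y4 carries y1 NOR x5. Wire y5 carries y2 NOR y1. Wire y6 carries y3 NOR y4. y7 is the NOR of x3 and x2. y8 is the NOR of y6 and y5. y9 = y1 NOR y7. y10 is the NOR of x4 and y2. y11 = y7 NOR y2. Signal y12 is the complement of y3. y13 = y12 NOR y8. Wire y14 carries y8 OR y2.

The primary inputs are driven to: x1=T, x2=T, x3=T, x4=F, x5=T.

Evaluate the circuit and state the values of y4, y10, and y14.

y4 = F, y10 = T, y14 = F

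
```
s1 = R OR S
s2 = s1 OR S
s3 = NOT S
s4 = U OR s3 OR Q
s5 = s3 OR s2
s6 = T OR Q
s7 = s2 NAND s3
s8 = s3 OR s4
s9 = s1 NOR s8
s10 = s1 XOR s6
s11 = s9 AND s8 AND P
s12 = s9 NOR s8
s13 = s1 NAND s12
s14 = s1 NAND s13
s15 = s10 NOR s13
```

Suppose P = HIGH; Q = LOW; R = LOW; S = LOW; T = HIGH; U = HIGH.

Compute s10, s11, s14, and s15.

s10 = HIGH; s11 = LOW; s14 = HIGH; s15 = LOW

s1 = R OR S = LOW OR LOW = LOW
s3 = NOT S = NOT LOW = HIGH
s4 = U OR s3 OR Q = HIGH OR HIGH OR LOW = HIGH
s6 = T OR Q = HIGH OR LOW = HIGH
s8 = s3 OR s4 = HIGH OR HIGH = HIGH
s9 = s1 NOR s8 = LOW NOR HIGH = LOW
s10 = s1 XOR s6 = LOW XOR HIGH = HIGH
s11 = s9 AND s8 AND P = LOW AND HIGH AND HIGH = LOW
s12 = s9 NOR s8 = LOW NOR HIGH = LOW
s13 = s1 NAND s12 = LOW NAND LOW = HIGH
s14 = s1 NAND s13 = LOW NAND HIGH = HIGH
s15 = s10 NOR s13 = HIGH NOR HIGH = LOW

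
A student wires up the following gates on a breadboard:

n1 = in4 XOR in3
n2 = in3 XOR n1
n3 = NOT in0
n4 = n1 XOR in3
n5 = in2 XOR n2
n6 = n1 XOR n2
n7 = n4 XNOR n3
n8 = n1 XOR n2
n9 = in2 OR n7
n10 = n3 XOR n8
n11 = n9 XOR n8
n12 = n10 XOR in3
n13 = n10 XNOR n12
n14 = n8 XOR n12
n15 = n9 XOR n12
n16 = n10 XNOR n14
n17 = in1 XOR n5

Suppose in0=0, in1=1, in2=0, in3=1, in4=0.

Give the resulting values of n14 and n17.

n1 = in4 XOR in3 = 0 XOR 1 = 1
n2 = in3 XOR n1 = 1 XOR 1 = 0
n3 = NOT in0 = NOT 0 = 1
n5 = in2 XOR n2 = 0 XOR 0 = 0
n8 = n1 XOR n2 = 1 XOR 0 = 1
n10 = n3 XOR n8 = 1 XOR 1 = 0
n12 = n10 XOR in3 = 0 XOR 1 = 1
n14 = n8 XOR n12 = 1 XOR 1 = 0
n17 = in1 XOR n5 = 1 XOR 0 = 1

n14 = 0, n17 = 1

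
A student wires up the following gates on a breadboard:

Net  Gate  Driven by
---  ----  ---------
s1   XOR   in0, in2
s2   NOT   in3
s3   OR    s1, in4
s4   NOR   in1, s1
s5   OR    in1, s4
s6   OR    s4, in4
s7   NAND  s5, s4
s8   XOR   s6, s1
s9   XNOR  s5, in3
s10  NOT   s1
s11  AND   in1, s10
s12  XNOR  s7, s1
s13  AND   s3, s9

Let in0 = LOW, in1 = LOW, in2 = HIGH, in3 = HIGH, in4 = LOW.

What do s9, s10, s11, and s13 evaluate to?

s1 = in0 XOR in2 = LOW XOR HIGH = HIGH
s3 = s1 OR in4 = HIGH OR LOW = HIGH
s4 = in1 NOR s1 = LOW NOR HIGH = LOW
s5 = in1 OR s4 = LOW OR LOW = LOW
s9 = s5 XNOR in3 = LOW XNOR HIGH = LOW
s10 = NOT s1 = NOT HIGH = LOW
s11 = in1 AND s10 = LOW AND LOW = LOW
s13 = s3 AND s9 = HIGH AND LOW = LOW

s9 = LOW, s10 = LOW, s11 = LOW, s13 = LOW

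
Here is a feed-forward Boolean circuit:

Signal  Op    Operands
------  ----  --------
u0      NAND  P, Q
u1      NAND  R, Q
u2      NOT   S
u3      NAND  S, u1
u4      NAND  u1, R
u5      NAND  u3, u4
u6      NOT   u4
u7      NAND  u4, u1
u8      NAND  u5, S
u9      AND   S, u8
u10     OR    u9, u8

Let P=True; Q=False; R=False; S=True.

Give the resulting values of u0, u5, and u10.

u0 = True, u5 = True, u10 = False

u0 = P NAND Q = True NAND False = True
u1 = R NAND Q = False NAND False = True
u3 = S NAND u1 = True NAND True = False
u4 = u1 NAND R = True NAND False = True
u5 = u3 NAND u4 = False NAND True = True
u8 = u5 NAND S = True NAND True = False
u9 = S AND u8 = True AND False = False
u10 = u9 OR u8 = False OR False = False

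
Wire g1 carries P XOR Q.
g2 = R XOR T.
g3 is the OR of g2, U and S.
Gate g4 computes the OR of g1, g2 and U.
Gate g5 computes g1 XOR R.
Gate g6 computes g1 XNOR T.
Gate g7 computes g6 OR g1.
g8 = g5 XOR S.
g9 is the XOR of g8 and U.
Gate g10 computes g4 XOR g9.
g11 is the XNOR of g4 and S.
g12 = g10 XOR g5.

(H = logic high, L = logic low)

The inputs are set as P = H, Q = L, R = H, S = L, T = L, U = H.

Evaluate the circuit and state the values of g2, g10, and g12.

g2 = H, g10 = L, g12 = L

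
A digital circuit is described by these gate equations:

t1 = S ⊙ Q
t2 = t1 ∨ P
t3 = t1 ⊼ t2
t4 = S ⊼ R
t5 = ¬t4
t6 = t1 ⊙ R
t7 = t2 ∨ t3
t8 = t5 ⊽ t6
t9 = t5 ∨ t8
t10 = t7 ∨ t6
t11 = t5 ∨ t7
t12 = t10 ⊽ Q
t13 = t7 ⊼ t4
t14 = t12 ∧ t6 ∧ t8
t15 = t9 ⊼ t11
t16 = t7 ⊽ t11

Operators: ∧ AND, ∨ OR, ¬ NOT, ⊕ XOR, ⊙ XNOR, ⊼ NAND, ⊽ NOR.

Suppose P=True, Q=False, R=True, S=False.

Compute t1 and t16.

t1 = S XNOR Q = False XNOR False = True
t2 = t1 OR P = True OR True = True
t3 = t1 NAND t2 = True NAND True = False
t4 = S NAND R = False NAND True = True
t5 = NOT t4 = NOT True = False
t7 = t2 OR t3 = True OR False = True
t11 = t5 OR t7 = False OR True = True
t16 = t7 NOR t11 = True NOR True = False

t1 = True  t16 = False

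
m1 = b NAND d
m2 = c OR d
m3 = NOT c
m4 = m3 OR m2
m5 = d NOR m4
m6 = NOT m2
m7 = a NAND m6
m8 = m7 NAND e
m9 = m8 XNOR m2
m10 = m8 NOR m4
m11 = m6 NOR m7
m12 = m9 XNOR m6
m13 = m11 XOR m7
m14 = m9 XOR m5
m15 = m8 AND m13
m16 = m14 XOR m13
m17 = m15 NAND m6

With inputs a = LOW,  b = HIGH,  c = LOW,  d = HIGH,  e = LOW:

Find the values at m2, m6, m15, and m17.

m2 = HIGH  m6 = LOW  m15 = HIGH  m17 = HIGH

m2 = c OR d = LOW OR HIGH = HIGH
m6 = NOT m2 = NOT HIGH = LOW
m7 = a NAND m6 = LOW NAND LOW = HIGH
m8 = m7 NAND e = HIGH NAND LOW = HIGH
m11 = m6 NOR m7 = LOW NOR HIGH = LOW
m13 = m11 XOR m7 = LOW XOR HIGH = HIGH
m15 = m8 AND m13 = HIGH AND HIGH = HIGH
m17 = m15 NAND m6 = HIGH NAND LOW = HIGH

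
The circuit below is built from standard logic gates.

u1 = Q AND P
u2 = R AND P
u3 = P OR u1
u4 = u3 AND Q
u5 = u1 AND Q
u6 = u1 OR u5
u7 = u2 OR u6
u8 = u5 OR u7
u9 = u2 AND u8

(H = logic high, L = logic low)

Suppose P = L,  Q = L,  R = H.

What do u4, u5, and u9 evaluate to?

u1 = Q AND P = L AND L = L
u2 = R AND P = H AND L = L
u3 = P OR u1 = L OR L = L
u4 = u3 AND Q = L AND L = L
u5 = u1 AND Q = L AND L = L
u6 = u1 OR u5 = L OR L = L
u7 = u2 OR u6 = L OR L = L
u8 = u5 OR u7 = L OR L = L
u9 = u2 AND u8 = L AND L = L

u4 = L, u5 = L, u9 = L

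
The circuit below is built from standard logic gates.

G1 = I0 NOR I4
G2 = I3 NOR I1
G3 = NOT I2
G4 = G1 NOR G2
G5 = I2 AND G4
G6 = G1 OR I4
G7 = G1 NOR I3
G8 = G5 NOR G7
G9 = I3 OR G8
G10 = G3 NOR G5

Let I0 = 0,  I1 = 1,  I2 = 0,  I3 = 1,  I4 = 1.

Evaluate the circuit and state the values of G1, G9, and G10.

G1 = 0; G9 = 1; G10 = 0

G1 = I0 NOR I4 = 0 NOR 1 = 0
G2 = I3 NOR I1 = 1 NOR 1 = 0
G3 = NOT I2 = NOT 0 = 1
G4 = G1 NOR G2 = 0 NOR 0 = 1
G5 = I2 AND G4 = 0 AND 1 = 0
G7 = G1 NOR I3 = 0 NOR 1 = 0
G8 = G5 NOR G7 = 0 NOR 0 = 1
G9 = I3 OR G8 = 1 OR 1 = 1
G10 = G3 NOR G5 = 1 NOR 0 = 0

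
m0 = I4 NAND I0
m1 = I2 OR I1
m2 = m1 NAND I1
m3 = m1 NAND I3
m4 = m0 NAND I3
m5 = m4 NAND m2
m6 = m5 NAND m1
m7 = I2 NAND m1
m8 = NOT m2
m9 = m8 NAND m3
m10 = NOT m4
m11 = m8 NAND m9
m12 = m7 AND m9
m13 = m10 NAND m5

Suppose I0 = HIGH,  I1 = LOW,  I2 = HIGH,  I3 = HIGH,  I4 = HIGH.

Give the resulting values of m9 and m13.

m9 = HIGH; m13 = HIGH

m0 = I4 NAND I0 = HIGH NAND HIGH = LOW
m1 = I2 OR I1 = HIGH OR LOW = HIGH
m2 = m1 NAND I1 = HIGH NAND LOW = HIGH
m3 = m1 NAND I3 = HIGH NAND HIGH = LOW
m4 = m0 NAND I3 = LOW NAND HIGH = HIGH
m5 = m4 NAND m2 = HIGH NAND HIGH = LOW
m8 = NOT m2 = NOT HIGH = LOW
m9 = m8 NAND m3 = LOW NAND LOW = HIGH
m10 = NOT m4 = NOT HIGH = LOW
m13 = m10 NAND m5 = LOW NAND LOW = HIGH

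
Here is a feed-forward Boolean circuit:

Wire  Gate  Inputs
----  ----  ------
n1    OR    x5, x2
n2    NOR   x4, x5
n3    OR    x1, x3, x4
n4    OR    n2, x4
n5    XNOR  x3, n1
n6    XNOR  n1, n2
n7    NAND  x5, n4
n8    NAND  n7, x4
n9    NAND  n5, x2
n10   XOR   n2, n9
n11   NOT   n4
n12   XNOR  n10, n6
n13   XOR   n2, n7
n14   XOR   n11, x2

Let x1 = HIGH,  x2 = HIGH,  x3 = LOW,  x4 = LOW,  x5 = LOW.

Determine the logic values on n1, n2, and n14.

n1 = HIGH, n2 = HIGH, n14 = HIGH

n1 = x5 OR x2 = LOW OR HIGH = HIGH
n2 = x4 NOR x5 = LOW NOR LOW = HIGH
n4 = n2 OR x4 = HIGH OR LOW = HIGH
n11 = NOT n4 = NOT HIGH = LOW
n14 = n11 XOR x2 = LOW XOR HIGH = HIGH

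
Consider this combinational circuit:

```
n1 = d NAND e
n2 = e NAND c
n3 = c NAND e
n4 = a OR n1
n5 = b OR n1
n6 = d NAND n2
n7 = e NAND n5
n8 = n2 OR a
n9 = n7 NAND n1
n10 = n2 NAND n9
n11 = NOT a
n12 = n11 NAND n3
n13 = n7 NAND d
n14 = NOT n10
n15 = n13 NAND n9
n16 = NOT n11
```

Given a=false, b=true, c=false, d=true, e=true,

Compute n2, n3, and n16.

n2 = e NAND c = true NAND false = true
n3 = c NAND e = false NAND true = true
n11 = NOT a = NOT false = true
n16 = NOT n11 = NOT true = false

n2 = true; n3 = true; n16 = false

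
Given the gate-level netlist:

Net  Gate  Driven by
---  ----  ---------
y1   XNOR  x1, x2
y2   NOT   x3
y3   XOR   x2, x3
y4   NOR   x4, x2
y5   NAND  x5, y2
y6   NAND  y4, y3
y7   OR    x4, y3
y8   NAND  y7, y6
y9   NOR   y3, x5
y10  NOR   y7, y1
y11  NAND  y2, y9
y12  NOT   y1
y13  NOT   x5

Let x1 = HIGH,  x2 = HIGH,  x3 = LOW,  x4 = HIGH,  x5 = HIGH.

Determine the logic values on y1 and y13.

y1 = HIGH  y13 = LOW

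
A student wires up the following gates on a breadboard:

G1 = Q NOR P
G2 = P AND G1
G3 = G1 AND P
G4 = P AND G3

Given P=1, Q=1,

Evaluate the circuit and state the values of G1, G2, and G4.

G1 = Q NOR P = 1 NOR 1 = 0
G2 = P AND G1 = 1 AND 0 = 0
G3 = G1 AND P = 0 AND 1 = 0
G4 = P AND G3 = 1 AND 0 = 0

G1 = 0, G2 = 0, G4 = 0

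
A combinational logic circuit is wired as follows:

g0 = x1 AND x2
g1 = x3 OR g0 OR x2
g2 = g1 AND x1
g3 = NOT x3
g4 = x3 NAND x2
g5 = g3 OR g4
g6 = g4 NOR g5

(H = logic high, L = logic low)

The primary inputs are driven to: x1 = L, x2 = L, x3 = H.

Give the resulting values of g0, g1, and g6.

g0 = x1 AND x2 = L AND L = L
g1 = x3 OR g0 OR x2 = H OR L OR L = H
g3 = NOT x3 = NOT H = L
g4 = x3 NAND x2 = H NAND L = H
g5 = g3 OR g4 = L OR H = H
g6 = g4 NOR g5 = H NOR H = L

g0 = L  g1 = H  g6 = L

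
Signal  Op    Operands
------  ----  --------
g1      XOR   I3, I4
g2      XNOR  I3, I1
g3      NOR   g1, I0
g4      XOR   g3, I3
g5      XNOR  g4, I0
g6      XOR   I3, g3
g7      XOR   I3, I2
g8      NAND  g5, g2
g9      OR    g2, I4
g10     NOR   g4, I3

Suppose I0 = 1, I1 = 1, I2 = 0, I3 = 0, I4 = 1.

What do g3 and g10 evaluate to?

g3 = 0  g10 = 1

g1 = I3 XOR I4 = 0 XOR 1 = 1
g3 = g1 NOR I0 = 1 NOR 1 = 0
g4 = g3 XOR I3 = 0 XOR 0 = 0
g10 = g4 NOR I3 = 0 NOR 0 = 1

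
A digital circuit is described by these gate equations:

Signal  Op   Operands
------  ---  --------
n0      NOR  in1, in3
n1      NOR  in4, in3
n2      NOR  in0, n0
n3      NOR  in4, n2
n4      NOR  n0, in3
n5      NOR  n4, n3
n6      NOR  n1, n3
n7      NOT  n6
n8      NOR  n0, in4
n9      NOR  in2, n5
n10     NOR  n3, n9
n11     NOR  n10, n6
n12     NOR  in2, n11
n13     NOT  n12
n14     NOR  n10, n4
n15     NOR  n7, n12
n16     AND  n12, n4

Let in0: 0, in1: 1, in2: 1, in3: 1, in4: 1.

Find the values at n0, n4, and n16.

n0 = in1 NOR in3 = 1 NOR 1 = 0
n1 = in4 NOR in3 = 1 NOR 1 = 0
n2 = in0 NOR n0 = 0 NOR 0 = 1
n3 = in4 NOR n2 = 1 NOR 1 = 0
n4 = n0 NOR in3 = 0 NOR 1 = 0
n5 = n4 NOR n3 = 0 NOR 0 = 1
n6 = n1 NOR n3 = 0 NOR 0 = 1
n9 = in2 NOR n5 = 1 NOR 1 = 0
n10 = n3 NOR n9 = 0 NOR 0 = 1
n11 = n10 NOR n6 = 1 NOR 1 = 0
n12 = in2 NOR n11 = 1 NOR 0 = 0
n16 = n12 AND n4 = 0 AND 0 = 0

n0 = 0  n4 = 0  n16 = 0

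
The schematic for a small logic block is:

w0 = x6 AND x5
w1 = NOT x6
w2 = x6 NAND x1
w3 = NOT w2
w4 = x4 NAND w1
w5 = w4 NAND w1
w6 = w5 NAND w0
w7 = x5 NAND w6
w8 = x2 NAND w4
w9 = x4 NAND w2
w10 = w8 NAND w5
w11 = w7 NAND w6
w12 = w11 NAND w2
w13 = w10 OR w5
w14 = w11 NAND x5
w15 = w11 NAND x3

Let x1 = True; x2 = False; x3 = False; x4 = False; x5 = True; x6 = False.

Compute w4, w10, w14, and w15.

w0 = x6 AND x5 = False AND True = False
w1 = NOT x6 = NOT False = True
w4 = x4 NAND w1 = False NAND True = True
w5 = w4 NAND w1 = True NAND True = False
w6 = w5 NAND w0 = False NAND False = True
w7 = x5 NAND w6 = True NAND True = False
w8 = x2 NAND w4 = False NAND True = True
w10 = w8 NAND w5 = True NAND False = True
w11 = w7 NAND w6 = False NAND True = True
w14 = w11 NAND x5 = True NAND True = False
w15 = w11 NAND x3 = True NAND False = True

w4 = True; w10 = True; w14 = False; w15 = True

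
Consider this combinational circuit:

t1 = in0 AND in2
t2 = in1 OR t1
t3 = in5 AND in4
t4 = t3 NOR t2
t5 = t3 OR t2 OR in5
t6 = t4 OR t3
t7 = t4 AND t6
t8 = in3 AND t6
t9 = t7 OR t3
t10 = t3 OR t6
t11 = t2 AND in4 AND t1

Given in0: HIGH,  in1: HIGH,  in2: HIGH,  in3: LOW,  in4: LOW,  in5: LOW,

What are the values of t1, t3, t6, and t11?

t1 = in0 AND in2 = HIGH AND HIGH = HIGH
t2 = in1 OR t1 = HIGH OR HIGH = HIGH
t3 = in5 AND in4 = LOW AND LOW = LOW
t4 = t3 NOR t2 = LOW NOR HIGH = LOW
t6 = t4 OR t3 = LOW OR LOW = LOW
t11 = t2 AND in4 AND t1 = HIGH AND LOW AND HIGH = LOW

t1 = HIGH, t3 = LOW, t6 = LOW, t11 = LOW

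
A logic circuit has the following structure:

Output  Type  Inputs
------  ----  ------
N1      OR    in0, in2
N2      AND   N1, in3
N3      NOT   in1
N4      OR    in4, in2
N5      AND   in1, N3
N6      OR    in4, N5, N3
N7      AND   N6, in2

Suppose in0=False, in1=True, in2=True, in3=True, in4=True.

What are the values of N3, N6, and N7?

N3 = NOT in1 = NOT True = False
N5 = in1 AND N3 = True AND False = False
N6 = in4 OR N5 OR N3 = True OR False OR False = True
N7 = N6 AND in2 = True AND True = True

N3 = False  N6 = True  N7 = True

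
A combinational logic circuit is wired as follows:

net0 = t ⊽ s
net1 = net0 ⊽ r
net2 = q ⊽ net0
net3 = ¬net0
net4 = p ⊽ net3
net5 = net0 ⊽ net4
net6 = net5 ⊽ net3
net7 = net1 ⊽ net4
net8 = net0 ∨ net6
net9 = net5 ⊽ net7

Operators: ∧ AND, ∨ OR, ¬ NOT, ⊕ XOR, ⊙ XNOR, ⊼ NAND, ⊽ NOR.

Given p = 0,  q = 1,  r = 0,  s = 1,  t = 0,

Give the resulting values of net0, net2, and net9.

net0 = t NOR s = 0 NOR 1 = 0
net1 = net0 NOR r = 0 NOR 0 = 1
net2 = q NOR net0 = 1 NOR 0 = 0
net3 = NOT net0 = NOT 0 = 1
net4 = p NOR net3 = 0 NOR 1 = 0
net5 = net0 NOR net4 = 0 NOR 0 = 1
net7 = net1 NOR net4 = 1 NOR 0 = 0
net9 = net5 NOR net7 = 1 NOR 0 = 0

net0 = 0, net2 = 0, net9 = 0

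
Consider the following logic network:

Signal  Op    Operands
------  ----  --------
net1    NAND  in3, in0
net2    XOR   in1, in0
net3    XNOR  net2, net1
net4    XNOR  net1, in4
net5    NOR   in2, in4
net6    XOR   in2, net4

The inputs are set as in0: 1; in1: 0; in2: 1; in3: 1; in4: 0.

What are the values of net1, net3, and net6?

net1 = 0, net3 = 0, net6 = 0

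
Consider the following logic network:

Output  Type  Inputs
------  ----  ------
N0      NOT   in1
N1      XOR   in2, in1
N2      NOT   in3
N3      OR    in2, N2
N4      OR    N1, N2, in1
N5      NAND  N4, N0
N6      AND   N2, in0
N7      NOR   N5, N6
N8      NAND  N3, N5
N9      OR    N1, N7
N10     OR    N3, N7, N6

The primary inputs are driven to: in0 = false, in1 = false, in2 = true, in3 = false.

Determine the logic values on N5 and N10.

N5 = false, N10 = true

N0 = NOT in1 = NOT false = true
N1 = in2 XOR in1 = true XOR false = true
N2 = NOT in3 = NOT false = true
N3 = in2 OR N2 = true OR true = true
N4 = N1 OR N2 OR in1 = true OR true OR false = true
N5 = N4 NAND N0 = true NAND true = false
N6 = N2 AND in0 = true AND false = false
N7 = N5 NOR N6 = false NOR false = true
N10 = N3 OR N7 OR N6 = true OR true OR false = true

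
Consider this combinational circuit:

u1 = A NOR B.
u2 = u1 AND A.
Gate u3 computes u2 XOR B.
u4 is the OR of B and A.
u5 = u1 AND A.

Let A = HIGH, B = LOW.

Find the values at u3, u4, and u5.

u1 = A NOR B = HIGH NOR LOW = LOW
u2 = u1 AND A = LOW AND HIGH = LOW
u3 = u2 XOR B = LOW XOR LOW = LOW
u4 = B OR A = LOW OR HIGH = HIGH
u5 = u1 AND A = LOW AND HIGH = LOW

u3 = LOW, u4 = HIGH, u5 = LOW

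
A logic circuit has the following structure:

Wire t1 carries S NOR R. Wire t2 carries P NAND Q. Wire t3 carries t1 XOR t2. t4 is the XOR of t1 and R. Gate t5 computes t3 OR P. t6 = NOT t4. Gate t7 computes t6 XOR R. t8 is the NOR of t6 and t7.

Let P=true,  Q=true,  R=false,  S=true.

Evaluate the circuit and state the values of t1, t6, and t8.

t1 = false; t6 = true; t8 = false

t1 = S NOR R = true NOR false = false
t4 = t1 XOR R = false XOR false = false
t6 = NOT t4 = NOT false = true
t7 = t6 XOR R = true XOR false = true
t8 = t6 NOR t7 = true NOR true = false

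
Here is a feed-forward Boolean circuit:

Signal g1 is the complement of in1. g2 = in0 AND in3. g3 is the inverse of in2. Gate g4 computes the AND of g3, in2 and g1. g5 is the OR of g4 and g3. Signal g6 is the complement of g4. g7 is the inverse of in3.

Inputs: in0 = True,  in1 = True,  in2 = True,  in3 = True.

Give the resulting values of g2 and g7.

g2 = True, g7 = False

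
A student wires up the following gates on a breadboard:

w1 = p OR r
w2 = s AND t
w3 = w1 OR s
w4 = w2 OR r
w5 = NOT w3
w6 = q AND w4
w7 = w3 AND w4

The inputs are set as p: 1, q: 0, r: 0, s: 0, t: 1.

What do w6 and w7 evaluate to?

w6 = 0  w7 = 0

w1 = p OR r = 1 OR 0 = 1
w2 = s AND t = 0 AND 1 = 0
w3 = w1 OR s = 1 OR 0 = 1
w4 = w2 OR r = 0 OR 0 = 0
w6 = q AND w4 = 0 AND 0 = 0
w7 = w3 AND w4 = 1 AND 0 = 0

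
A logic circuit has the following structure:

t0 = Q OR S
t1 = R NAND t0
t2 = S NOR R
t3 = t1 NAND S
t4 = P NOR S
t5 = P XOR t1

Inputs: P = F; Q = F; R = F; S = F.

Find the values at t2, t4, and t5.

t0 = Q OR S = F OR F = F
t1 = R NAND t0 = F NAND F = T
t2 = S NOR R = F NOR F = T
t4 = P NOR S = F NOR F = T
t5 = P XOR t1 = F XOR T = T

t2 = T, t4 = T, t5 = T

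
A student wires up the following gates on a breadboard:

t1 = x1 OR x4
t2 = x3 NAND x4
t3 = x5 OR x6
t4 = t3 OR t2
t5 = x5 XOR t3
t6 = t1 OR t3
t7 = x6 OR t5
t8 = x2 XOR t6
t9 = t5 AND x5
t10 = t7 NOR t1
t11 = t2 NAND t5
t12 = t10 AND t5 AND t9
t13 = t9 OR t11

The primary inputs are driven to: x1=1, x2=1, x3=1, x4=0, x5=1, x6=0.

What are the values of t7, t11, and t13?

t7 = 0  t11 = 1  t13 = 1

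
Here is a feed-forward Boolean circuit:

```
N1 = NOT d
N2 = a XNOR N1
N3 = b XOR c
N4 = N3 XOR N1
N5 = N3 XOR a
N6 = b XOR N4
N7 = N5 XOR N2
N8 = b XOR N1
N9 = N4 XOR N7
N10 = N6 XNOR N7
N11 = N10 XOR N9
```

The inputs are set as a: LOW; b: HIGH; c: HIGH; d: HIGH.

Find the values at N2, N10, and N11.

N1 = NOT d = NOT HIGH = LOW
N2 = a XNOR N1 = LOW XNOR LOW = HIGH
N3 = b XOR c = HIGH XOR HIGH = LOW
N4 = N3 XOR N1 = LOW XOR LOW = LOW
N5 = N3 XOR a = LOW XOR LOW = LOW
N6 = b XOR N4 = HIGH XOR LOW = HIGH
N7 = N5 XOR N2 = LOW XOR HIGH = HIGH
N9 = N4 XOR N7 = LOW XOR HIGH = HIGH
N10 = N6 XNOR N7 = HIGH XNOR HIGH = HIGH
N11 = N10 XOR N9 = HIGH XOR HIGH = LOW

N2 = HIGH; N10 = HIGH; N11 = LOW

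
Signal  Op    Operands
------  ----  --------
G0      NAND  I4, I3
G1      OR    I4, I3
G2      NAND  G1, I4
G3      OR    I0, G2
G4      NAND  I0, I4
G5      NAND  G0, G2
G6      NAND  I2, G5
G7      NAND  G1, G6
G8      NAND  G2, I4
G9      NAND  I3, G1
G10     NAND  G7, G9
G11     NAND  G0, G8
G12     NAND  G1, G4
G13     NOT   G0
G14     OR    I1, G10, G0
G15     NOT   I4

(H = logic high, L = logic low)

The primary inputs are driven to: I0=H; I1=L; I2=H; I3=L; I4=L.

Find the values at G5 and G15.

G5 = L, G15 = H

G0 = I4 NAND I3 = L NAND L = H
G1 = I4 OR I3 = L OR L = L
G2 = G1 NAND I4 = L NAND L = H
G5 = G0 NAND G2 = H NAND H = L
G15 = NOT I4 = NOT L = H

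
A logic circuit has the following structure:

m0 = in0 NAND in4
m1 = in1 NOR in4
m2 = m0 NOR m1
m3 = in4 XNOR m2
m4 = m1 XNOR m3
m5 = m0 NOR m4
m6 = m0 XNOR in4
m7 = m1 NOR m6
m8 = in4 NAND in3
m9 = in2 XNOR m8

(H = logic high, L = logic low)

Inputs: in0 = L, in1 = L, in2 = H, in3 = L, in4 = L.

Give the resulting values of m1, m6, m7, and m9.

m1 = H; m6 = L; m7 = L; m9 = H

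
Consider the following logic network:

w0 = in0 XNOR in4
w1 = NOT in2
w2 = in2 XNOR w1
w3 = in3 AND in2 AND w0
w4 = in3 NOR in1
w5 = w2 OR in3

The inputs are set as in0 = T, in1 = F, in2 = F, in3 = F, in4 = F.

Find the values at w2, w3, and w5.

w2 = F, w3 = F, w5 = F

w0 = in0 XNOR in4 = T XNOR F = F
w1 = NOT in2 = NOT F = T
w2 = in2 XNOR w1 = F XNOR T = F
w3 = in3 AND in2 AND w0 = F AND F AND F = F
w5 = w2 OR in3 = F OR F = F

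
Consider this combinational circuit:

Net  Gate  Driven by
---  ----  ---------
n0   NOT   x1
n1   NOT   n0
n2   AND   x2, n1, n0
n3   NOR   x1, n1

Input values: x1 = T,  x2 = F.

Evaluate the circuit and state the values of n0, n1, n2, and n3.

n0 = F; n1 = T; n2 = F; n3 = F

n0 = NOT x1 = NOT T = F
n1 = NOT n0 = NOT F = T
n2 = x2 AND n1 AND n0 = F AND T AND F = F
n3 = x1 NOR n1 = T NOR T = F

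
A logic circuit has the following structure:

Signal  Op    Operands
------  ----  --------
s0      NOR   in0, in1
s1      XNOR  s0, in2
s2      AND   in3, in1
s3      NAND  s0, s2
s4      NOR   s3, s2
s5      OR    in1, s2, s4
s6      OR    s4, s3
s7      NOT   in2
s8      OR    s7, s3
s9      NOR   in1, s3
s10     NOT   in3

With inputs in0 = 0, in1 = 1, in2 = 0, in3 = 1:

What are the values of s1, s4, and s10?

s0 = in0 NOR in1 = 0 NOR 1 = 0
s1 = s0 XNOR in2 = 0 XNOR 0 = 1
s2 = in3 AND in1 = 1 AND 1 = 1
s3 = s0 NAND s2 = 0 NAND 1 = 1
s4 = s3 NOR s2 = 1 NOR 1 = 0
s10 = NOT in3 = NOT 1 = 0

s1 = 1, s4 = 0, s10 = 0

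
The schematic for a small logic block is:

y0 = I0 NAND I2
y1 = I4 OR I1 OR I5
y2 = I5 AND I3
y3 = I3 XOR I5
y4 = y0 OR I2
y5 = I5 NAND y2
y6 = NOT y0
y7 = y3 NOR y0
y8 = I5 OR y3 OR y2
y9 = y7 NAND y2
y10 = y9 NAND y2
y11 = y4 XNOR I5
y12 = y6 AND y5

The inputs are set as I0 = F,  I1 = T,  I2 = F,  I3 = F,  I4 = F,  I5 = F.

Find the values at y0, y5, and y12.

y0 = T, y5 = T, y12 = F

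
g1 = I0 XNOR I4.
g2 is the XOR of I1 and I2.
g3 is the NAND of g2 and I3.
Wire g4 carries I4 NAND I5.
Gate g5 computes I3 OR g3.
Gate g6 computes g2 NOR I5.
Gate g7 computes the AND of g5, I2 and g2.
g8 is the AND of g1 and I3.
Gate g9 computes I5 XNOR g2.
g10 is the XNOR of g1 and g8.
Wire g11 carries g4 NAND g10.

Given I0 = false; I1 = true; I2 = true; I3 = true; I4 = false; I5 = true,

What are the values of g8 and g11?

g1 = I0 XNOR I4 = false XNOR false = true
g4 = I4 NAND I5 = false NAND true = true
g8 = g1 AND I3 = true AND true = true
g10 = g1 XNOR g8 = true XNOR true = true
g11 = g4 NAND g10 = true NAND true = false

g8 = true  g11 = false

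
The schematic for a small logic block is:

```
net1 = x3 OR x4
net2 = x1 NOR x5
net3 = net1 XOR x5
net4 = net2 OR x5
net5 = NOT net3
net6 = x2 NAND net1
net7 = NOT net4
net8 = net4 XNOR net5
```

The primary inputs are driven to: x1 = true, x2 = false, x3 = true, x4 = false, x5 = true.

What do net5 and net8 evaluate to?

net5 = true; net8 = true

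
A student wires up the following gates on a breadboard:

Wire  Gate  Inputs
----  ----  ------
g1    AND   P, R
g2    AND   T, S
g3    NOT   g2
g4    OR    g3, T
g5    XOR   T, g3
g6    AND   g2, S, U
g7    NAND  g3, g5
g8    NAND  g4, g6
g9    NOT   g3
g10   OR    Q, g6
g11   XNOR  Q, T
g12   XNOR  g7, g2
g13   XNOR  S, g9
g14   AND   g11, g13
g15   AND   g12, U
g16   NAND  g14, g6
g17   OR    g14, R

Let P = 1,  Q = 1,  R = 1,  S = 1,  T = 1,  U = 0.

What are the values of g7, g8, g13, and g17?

g7 = 1, g8 = 1, g13 = 1, g17 = 1

g2 = T AND S = 1 AND 1 = 1
g3 = NOT g2 = NOT 1 = 0
g4 = g3 OR T = 0 OR 1 = 1
g5 = T XOR g3 = 1 XOR 0 = 1
g6 = g2 AND S AND U = 1 AND 1 AND 0 = 0
g7 = g3 NAND g5 = 0 NAND 1 = 1
g8 = g4 NAND g6 = 1 NAND 0 = 1
g9 = NOT g3 = NOT 0 = 1
g11 = Q XNOR T = 1 XNOR 1 = 1
g13 = S XNOR g9 = 1 XNOR 1 = 1
g14 = g11 AND g13 = 1 AND 1 = 1
g17 = g14 OR R = 1 OR 1 = 1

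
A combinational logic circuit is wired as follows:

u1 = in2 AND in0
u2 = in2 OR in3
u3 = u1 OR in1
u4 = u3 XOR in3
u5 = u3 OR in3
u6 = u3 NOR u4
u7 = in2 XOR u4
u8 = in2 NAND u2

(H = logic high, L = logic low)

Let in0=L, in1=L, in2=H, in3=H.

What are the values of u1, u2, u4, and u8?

u1 = L; u2 = H; u4 = H; u8 = L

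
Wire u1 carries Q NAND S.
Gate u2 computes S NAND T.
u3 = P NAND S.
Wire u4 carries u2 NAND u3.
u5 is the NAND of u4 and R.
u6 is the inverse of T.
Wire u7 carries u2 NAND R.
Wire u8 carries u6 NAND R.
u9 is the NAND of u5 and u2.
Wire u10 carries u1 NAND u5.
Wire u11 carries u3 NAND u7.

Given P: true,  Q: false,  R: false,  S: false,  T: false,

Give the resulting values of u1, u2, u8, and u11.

u1 = true; u2 = true; u8 = true; u11 = false

u1 = Q NAND S = false NAND false = true
u2 = S NAND T = false NAND false = true
u3 = P NAND S = true NAND false = true
u6 = NOT T = NOT false = true
u7 = u2 NAND R = true NAND false = true
u8 = u6 NAND R = true NAND false = true
u11 = u3 NAND u7 = true NAND true = false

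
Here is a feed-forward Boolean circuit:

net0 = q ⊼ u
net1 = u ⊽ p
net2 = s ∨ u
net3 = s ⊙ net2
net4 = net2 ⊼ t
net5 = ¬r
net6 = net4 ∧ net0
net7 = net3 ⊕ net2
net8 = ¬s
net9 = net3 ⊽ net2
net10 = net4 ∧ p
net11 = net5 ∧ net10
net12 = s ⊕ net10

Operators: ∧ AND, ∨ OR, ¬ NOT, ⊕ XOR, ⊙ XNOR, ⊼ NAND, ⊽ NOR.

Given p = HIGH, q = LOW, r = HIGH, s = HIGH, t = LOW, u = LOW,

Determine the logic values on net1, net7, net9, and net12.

net1 = u NOR p = LOW NOR HIGH = LOW
net2 = s OR u = HIGH OR LOW = HIGH
net3 = s XNOR net2 = HIGH XNOR HIGH = HIGH
net4 = net2 NAND t = HIGH NAND LOW = HIGH
net7 = net3 XOR net2 = HIGH XOR HIGH = LOW
net9 = net3 NOR net2 = HIGH NOR HIGH = LOW
net10 = net4 AND p = HIGH AND HIGH = HIGH
net12 = s XOR net10 = HIGH XOR HIGH = LOW

net1 = LOW  net7 = LOW  net9 = LOW  net12 = LOW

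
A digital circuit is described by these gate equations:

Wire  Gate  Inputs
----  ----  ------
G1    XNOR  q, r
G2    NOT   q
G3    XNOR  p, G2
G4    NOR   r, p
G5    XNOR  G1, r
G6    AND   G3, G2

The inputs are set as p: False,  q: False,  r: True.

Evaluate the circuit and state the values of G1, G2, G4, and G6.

G1 = False, G2 = True, G4 = False, G6 = False

G1 = q XNOR r = False XNOR True = False
G2 = NOT q = NOT False = True
G3 = p XNOR G2 = False XNOR True = False
G4 = r NOR p = True NOR False = False
G6 = G3 AND G2 = False AND True = False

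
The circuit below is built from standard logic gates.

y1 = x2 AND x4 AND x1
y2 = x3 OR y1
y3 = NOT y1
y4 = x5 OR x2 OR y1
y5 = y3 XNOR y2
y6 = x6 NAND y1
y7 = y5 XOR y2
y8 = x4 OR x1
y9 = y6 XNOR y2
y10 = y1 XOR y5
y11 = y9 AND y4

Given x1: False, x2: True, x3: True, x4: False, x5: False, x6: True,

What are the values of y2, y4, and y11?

y2 = True; y4 = True; y11 = True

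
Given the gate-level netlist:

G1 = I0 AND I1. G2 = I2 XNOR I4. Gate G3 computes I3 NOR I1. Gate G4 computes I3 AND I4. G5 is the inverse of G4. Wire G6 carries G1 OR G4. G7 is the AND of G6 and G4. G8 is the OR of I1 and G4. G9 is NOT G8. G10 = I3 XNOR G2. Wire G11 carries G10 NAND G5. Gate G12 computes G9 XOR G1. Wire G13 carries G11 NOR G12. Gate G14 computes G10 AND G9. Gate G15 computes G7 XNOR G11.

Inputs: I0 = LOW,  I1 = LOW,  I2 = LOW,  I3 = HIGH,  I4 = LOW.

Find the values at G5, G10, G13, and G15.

G5 = HIGH, G10 = HIGH, G13 = LOW, G15 = HIGH

G1 = I0 AND I1 = LOW AND LOW = LOW
G2 = I2 XNOR I4 = LOW XNOR LOW = HIGH
G4 = I3 AND I4 = HIGH AND LOW = LOW
G5 = NOT G4 = NOT LOW = HIGH
G6 = G1 OR G4 = LOW OR LOW = LOW
G7 = G6 AND G4 = LOW AND LOW = LOW
G8 = I1 OR G4 = LOW OR LOW = LOW
G9 = NOT G8 = NOT LOW = HIGH
G10 = I3 XNOR G2 = HIGH XNOR HIGH = HIGH
G11 = G10 NAND G5 = HIGH NAND HIGH = LOW
G12 = G9 XOR G1 = HIGH XOR LOW = HIGH
G13 = G11 NOR G12 = LOW NOR HIGH = LOW
G15 = G7 XNOR G11 = LOW XNOR LOW = HIGH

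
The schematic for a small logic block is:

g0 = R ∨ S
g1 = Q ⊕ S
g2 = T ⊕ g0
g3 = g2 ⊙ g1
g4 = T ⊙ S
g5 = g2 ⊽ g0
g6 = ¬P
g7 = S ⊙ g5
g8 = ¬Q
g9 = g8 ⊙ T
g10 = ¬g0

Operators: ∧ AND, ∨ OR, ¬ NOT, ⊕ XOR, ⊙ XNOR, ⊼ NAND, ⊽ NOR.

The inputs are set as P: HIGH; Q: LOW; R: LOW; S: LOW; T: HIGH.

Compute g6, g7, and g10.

g6 = LOW  g7 = HIGH  g10 = HIGH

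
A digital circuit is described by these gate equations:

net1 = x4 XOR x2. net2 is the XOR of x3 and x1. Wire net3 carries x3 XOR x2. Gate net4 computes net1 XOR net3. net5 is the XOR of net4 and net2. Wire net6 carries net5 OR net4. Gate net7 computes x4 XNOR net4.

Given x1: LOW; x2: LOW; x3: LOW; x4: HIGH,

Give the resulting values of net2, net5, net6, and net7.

net1 = x4 XOR x2 = HIGH XOR LOW = HIGH
net2 = x3 XOR x1 = LOW XOR LOW = LOW
net3 = x3 XOR x2 = LOW XOR LOW = LOW
net4 = net1 XOR net3 = HIGH XOR LOW = HIGH
net5 = net4 XOR net2 = HIGH XOR LOW = HIGH
net6 = net5 OR net4 = HIGH OR HIGH = HIGH
net7 = x4 XNOR net4 = HIGH XNOR HIGH = HIGH

net2 = LOW  net5 = HIGH  net6 = HIGH  net7 = HIGH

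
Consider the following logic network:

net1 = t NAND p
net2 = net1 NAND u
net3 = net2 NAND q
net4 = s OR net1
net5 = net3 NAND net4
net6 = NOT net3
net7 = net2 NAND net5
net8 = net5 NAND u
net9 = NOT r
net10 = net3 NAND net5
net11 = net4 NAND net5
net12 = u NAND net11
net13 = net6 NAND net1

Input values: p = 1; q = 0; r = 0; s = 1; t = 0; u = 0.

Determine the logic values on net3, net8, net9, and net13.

net1 = t NAND p = 0 NAND 1 = 1
net2 = net1 NAND u = 1 NAND 0 = 1
net3 = net2 NAND q = 1 NAND 0 = 1
net4 = s OR net1 = 1 OR 1 = 1
net5 = net3 NAND net4 = 1 NAND 1 = 0
net6 = NOT net3 = NOT 1 = 0
net8 = net5 NAND u = 0 NAND 0 = 1
net9 = NOT r = NOT 0 = 1
net13 = net6 NAND net1 = 0 NAND 1 = 1

net3 = 1, net8 = 1, net9 = 1, net13 = 1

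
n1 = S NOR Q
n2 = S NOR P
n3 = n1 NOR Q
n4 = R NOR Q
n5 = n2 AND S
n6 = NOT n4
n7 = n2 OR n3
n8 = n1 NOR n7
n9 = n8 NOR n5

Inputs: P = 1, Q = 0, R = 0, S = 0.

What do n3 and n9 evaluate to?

n3 = 0, n9 = 1

n1 = S NOR Q = 0 NOR 0 = 1
n2 = S NOR P = 0 NOR 1 = 0
n3 = n1 NOR Q = 1 NOR 0 = 0
n5 = n2 AND S = 0 AND 0 = 0
n7 = n2 OR n3 = 0 OR 0 = 0
n8 = n1 NOR n7 = 1 NOR 0 = 0
n9 = n8 NOR n5 = 0 NOR 0 = 1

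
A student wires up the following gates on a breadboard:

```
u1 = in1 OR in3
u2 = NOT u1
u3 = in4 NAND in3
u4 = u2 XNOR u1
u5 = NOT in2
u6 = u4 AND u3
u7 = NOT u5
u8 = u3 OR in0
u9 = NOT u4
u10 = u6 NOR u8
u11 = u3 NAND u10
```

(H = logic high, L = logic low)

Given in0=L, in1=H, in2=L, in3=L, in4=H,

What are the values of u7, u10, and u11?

u1 = in1 OR in3 = H OR L = H
u2 = NOT u1 = NOT H = L
u3 = in4 NAND in3 = H NAND L = H
u4 = u2 XNOR u1 = L XNOR H = L
u5 = NOT in2 = NOT L = H
u6 = u4 AND u3 = L AND H = L
u7 = NOT u5 = NOT H = L
u8 = u3 OR in0 = H OR L = H
u10 = u6 NOR u8 = L NOR H = L
u11 = u3 NAND u10 = H NAND L = H

u7 = L, u10 = L, u11 = H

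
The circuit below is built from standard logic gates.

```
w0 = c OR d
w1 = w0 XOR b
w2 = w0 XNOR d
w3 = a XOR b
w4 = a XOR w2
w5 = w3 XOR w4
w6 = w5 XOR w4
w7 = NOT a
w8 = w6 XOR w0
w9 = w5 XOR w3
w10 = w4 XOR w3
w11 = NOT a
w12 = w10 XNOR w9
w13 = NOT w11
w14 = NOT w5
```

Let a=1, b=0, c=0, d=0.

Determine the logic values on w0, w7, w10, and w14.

w0 = 0  w7 = 0  w10 = 1  w14 = 0

w0 = c OR d = 0 OR 0 = 0
w2 = w0 XNOR d = 0 XNOR 0 = 1
w3 = a XOR b = 1 XOR 0 = 1
w4 = a XOR w2 = 1 XOR 1 = 0
w5 = w3 XOR w4 = 1 XOR 0 = 1
w7 = NOT a = NOT 1 = 0
w10 = w4 XOR w3 = 0 XOR 1 = 1
w14 = NOT w5 = NOT 1 = 0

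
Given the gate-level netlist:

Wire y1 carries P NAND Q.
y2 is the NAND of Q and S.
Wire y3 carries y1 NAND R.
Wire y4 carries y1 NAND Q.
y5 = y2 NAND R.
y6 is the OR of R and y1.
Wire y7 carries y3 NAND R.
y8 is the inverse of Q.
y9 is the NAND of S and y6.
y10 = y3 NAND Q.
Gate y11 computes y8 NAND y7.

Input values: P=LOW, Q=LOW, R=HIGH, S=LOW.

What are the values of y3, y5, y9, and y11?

y3 = LOW, y5 = LOW, y9 = HIGH, y11 = LOW

y1 = P NAND Q = LOW NAND LOW = HIGH
y2 = Q NAND S = LOW NAND LOW = HIGH
y3 = y1 NAND R = HIGH NAND HIGH = LOW
y5 = y2 NAND R = HIGH NAND HIGH = LOW
y6 = R OR y1 = HIGH OR HIGH = HIGH
y7 = y3 NAND R = LOW NAND HIGH = HIGH
y8 = NOT Q = NOT LOW = HIGH
y9 = S NAND y6 = LOW NAND HIGH = HIGH
y11 = y8 NAND y7 = HIGH NAND HIGH = LOW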